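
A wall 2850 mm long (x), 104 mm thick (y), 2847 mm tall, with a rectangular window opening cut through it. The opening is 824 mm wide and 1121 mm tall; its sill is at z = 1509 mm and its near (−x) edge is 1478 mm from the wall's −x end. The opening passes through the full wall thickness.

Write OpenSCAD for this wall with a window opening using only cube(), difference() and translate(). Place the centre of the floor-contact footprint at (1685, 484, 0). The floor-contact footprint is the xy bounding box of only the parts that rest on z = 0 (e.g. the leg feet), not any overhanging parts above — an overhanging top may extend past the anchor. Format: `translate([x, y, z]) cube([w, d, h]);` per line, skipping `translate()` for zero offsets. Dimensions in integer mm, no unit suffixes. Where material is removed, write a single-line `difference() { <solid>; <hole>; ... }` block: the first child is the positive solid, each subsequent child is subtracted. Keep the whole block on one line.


difference() { translate([260, 432, 0]) cube([2850, 104, 2847]); translate([1738, 432, 1509]) cube([824, 104, 1121]); }


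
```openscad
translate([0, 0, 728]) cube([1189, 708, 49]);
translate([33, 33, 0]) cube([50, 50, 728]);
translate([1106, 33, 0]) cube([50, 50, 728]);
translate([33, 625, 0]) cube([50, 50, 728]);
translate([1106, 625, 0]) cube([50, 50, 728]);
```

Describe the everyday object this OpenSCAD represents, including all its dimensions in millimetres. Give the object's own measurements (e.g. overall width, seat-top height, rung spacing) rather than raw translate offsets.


A rectangular dining table. The top is 1189×708×49 mm with its upper surface at z = 777 mm. It stands on four 50×50 mm square legs, each inset 33 mm from the nearest pair of top edges, running from the floor to the underside of the top.


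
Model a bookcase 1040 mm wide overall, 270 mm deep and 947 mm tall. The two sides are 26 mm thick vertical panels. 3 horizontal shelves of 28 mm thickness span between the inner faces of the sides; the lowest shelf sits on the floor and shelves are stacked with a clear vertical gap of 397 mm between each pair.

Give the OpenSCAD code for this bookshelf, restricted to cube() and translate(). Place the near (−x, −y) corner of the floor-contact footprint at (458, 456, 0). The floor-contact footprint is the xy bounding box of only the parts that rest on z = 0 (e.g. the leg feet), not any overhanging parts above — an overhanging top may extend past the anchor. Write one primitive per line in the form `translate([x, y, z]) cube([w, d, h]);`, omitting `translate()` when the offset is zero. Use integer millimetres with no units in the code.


translate([458, 456, 0]) cube([26, 270, 947]);
translate([1472, 456, 0]) cube([26, 270, 947]);
translate([484, 456, 0]) cube([988, 270, 28]);
translate([484, 456, 425]) cube([988, 270, 28]);
translate([484, 456, 850]) cube([988, 270, 28]);


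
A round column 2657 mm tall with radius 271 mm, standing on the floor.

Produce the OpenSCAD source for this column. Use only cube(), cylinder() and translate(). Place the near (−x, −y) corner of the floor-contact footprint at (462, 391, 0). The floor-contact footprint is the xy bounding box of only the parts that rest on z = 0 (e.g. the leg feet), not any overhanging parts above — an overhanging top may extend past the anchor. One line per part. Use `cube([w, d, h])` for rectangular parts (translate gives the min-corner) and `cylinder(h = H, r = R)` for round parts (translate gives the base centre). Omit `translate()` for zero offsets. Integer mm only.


translate([733, 662, 0]) cylinder(h = 2657, r = 271);


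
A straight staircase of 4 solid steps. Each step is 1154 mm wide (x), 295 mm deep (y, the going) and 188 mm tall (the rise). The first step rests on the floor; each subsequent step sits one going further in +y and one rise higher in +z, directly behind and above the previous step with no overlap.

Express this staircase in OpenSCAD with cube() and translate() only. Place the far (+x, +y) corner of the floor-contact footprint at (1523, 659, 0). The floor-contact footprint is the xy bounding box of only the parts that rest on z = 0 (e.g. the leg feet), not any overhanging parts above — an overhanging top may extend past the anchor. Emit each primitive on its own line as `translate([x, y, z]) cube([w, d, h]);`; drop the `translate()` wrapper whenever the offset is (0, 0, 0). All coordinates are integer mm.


translate([369, 364, 0]) cube([1154, 295, 188]);
translate([369, 659, 188]) cube([1154, 295, 188]);
translate([369, 954, 376]) cube([1154, 295, 188]);
translate([369, 1249, 564]) cube([1154, 295, 188]);


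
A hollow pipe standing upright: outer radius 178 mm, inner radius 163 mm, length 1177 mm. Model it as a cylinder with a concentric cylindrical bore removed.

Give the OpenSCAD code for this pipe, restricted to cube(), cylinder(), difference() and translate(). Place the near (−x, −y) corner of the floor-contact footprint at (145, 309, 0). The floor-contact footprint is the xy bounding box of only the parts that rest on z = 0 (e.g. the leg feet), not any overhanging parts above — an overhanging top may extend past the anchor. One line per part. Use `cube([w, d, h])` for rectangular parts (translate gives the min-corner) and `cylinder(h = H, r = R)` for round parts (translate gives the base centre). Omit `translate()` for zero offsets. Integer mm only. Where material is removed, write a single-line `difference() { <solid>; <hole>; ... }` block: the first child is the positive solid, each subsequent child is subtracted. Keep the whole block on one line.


difference() { translate([323, 487, 0]) cylinder(h = 1177, r = 178); translate([323, 487, 0]) cylinder(h = 1177, r = 163); }


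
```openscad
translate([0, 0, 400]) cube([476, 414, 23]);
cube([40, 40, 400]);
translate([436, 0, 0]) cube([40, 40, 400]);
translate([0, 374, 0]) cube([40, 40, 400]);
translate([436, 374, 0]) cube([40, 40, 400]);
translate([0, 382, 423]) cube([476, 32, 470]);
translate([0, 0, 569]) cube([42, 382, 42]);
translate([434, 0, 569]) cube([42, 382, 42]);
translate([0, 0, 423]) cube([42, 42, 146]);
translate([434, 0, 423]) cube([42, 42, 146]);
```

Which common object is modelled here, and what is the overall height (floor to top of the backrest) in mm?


A chair. The overall height is 893 mm.

A slab on four corner posts with a tall panel at the back — a chair. The seat slab sits at z = 400 with thickness 23, and the 470 mm backrest starts at the seat top, so the overall height is 400 + 23 + 470 = 893 mm.


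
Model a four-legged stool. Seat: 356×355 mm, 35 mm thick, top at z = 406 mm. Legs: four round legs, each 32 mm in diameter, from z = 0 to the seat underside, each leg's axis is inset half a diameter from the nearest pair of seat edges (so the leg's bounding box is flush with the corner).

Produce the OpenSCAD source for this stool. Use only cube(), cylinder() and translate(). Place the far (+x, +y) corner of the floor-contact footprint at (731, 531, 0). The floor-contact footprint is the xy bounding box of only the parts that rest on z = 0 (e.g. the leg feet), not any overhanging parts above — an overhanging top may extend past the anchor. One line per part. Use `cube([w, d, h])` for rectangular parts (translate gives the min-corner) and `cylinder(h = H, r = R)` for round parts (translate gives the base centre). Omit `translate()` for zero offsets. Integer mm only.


translate([375, 176, 371]) cube([356, 355, 35]);
translate([391, 192, 0]) cylinder(h = 371, r = 16);
translate([715, 192, 0]) cylinder(h = 371, r = 16);
translate([391, 515, 0]) cylinder(h = 371, r = 16);
translate([715, 515, 0]) cylinder(h = 371, r = 16);


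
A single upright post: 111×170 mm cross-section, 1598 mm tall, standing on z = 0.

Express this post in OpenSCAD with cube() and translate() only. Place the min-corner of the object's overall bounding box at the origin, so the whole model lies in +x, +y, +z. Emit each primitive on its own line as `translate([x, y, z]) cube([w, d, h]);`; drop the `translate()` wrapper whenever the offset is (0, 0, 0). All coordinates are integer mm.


cube([111, 170, 1598]);


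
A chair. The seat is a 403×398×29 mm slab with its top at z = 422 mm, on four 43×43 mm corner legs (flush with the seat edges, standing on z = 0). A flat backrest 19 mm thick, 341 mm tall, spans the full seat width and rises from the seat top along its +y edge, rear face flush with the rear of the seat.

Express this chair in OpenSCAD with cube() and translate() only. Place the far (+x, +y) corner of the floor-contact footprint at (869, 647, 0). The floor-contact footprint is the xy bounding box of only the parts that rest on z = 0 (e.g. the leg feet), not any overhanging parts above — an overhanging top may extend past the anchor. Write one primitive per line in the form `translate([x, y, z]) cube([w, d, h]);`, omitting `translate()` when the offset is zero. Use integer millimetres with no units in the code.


translate([466, 249, 393]) cube([403, 398, 29]);
translate([466, 249, 0]) cube([43, 43, 393]);
translate([826, 249, 0]) cube([43, 43, 393]);
translate([466, 604, 0]) cube([43, 43, 393]);
translate([826, 604, 0]) cube([43, 43, 393]);
translate([466, 628, 422]) cube([403, 19, 341]);


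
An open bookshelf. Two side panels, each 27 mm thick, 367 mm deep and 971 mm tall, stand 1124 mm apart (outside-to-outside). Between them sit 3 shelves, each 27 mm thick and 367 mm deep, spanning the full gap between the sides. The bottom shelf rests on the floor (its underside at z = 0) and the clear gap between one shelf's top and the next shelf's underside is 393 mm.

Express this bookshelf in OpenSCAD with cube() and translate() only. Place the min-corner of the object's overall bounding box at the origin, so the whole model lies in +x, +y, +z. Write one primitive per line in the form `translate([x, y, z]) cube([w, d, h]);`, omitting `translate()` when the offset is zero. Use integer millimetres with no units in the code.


cube([27, 367, 971]);
translate([1097, 0, 0]) cube([27, 367, 971]);
translate([27, 0, 0]) cube([1070, 367, 27]);
translate([27, 0, 420]) cube([1070, 367, 27]);
translate([27, 0, 840]) cube([1070, 367, 27]);


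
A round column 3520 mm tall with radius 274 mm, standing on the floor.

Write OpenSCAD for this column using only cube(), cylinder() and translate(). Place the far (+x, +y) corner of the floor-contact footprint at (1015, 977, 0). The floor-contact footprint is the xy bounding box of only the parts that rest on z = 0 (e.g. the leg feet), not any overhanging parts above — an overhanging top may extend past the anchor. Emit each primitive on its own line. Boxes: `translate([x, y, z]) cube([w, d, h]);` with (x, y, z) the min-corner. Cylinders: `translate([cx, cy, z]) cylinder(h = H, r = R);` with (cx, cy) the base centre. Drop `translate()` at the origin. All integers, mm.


translate([741, 703, 0]) cylinder(h = 3520, r = 274);


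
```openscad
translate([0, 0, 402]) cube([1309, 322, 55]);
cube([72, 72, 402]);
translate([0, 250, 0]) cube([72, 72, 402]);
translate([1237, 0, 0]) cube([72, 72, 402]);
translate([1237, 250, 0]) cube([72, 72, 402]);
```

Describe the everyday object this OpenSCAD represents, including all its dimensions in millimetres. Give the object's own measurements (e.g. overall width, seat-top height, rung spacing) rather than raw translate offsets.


A long wooden bench with a 1309 mm (x) × 322 mm (y) seat, 55 mm thick, its top surface 457 mm above the floor. Four 72 mm square legs at the seat corners, flush with the edges, run from z = 0 to the seat underside.


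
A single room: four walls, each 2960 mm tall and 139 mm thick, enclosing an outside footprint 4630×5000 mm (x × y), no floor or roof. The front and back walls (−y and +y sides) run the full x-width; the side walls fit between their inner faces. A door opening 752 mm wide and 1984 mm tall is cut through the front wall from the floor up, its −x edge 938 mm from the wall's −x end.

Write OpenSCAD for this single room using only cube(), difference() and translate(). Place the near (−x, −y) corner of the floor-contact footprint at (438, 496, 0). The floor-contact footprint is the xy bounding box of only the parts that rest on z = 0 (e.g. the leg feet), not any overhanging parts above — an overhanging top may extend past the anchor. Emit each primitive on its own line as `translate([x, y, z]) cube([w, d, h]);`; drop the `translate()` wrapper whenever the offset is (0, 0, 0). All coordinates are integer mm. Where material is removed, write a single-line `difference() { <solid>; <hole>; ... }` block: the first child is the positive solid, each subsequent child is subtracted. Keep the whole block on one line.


difference() { translate([438, 496, 0]) cube([4630, 139, 2960]); translate([1376, 496, 0]) cube([752, 139, 1984]); }
translate([438, 5357, 0]) cube([4630, 139, 2960]);
translate([438, 635, 0]) cube([139, 4722, 2960]);
translate([4929, 635, 0]) cube([139, 4722, 2960]);


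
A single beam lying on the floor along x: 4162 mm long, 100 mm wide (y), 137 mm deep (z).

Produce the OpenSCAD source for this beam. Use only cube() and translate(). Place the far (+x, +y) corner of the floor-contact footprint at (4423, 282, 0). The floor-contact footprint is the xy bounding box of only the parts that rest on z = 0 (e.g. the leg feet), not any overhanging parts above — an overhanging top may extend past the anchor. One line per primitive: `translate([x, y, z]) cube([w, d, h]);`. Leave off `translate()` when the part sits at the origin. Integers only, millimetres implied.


translate([261, 182, 0]) cube([4162, 100, 137]);


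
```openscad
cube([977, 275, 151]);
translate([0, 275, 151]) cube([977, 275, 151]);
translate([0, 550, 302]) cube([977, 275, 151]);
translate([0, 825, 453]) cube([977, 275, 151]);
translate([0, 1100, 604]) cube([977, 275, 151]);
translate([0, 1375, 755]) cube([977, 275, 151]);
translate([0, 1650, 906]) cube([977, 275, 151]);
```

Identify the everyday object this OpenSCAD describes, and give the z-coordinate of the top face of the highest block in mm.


A staircase. The total rise is 1057 mm.

7 identical blocks, each offset up and back from the previous — a staircase. Each step is 151 mm tall and there are 7 of them, so the total rise is 7 × 151 = 1057 mm.


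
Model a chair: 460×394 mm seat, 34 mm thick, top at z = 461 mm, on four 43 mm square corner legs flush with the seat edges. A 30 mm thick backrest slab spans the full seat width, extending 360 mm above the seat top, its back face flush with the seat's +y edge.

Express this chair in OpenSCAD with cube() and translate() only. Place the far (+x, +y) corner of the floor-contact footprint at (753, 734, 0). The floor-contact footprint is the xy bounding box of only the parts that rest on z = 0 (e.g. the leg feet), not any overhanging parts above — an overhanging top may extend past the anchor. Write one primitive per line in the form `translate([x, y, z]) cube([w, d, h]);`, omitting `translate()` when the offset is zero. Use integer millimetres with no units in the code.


translate([293, 340, 427]) cube([460, 394, 34]);
translate([293, 340, 0]) cube([43, 43, 427]);
translate([710, 340, 0]) cube([43, 43, 427]);
translate([293, 691, 0]) cube([43, 43, 427]);
translate([710, 691, 0]) cube([43, 43, 427]);
translate([293, 704, 461]) cube([460, 30, 360]);


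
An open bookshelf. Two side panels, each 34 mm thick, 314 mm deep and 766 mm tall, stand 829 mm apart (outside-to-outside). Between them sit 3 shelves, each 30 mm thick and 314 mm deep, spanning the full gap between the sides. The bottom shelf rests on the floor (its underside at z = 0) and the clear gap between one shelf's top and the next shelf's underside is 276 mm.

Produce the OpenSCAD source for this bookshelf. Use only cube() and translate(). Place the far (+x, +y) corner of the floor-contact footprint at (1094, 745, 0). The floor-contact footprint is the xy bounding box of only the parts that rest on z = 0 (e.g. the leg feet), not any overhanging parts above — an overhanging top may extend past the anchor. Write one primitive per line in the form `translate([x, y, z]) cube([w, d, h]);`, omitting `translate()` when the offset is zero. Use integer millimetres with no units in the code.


translate([265, 431, 0]) cube([34, 314, 766]);
translate([1060, 431, 0]) cube([34, 314, 766]);
translate([299, 431, 0]) cube([761, 314, 30]);
translate([299, 431, 306]) cube([761, 314, 30]);
translate([299, 431, 612]) cube([761, 314, 30]);


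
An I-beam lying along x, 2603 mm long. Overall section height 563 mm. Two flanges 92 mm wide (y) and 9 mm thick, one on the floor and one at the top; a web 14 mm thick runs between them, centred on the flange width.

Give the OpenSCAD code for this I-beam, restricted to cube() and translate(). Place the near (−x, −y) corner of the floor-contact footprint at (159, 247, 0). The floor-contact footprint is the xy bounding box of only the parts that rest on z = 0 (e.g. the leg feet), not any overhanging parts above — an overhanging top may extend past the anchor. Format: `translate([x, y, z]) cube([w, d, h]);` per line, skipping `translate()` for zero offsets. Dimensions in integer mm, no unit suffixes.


translate([159, 247, 0]) cube([2603, 92, 9]);
translate([159, 286, 9]) cube([2603, 14, 545]);
translate([159, 247, 554]) cube([2603, 92, 9]);


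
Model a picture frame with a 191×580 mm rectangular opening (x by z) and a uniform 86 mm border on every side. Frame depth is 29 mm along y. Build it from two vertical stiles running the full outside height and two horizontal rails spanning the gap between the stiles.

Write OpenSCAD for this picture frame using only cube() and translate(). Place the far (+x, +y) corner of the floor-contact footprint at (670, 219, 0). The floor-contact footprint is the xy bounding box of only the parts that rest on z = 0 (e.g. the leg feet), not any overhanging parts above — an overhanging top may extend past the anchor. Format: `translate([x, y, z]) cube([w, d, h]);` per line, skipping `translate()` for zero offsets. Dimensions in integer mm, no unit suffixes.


translate([307, 190, 0]) cube([86, 29, 752]);
translate([584, 190, 0]) cube([86, 29, 752]);
translate([393, 190, 0]) cube([191, 29, 86]);
translate([393, 190, 666]) cube([191, 29, 86]);


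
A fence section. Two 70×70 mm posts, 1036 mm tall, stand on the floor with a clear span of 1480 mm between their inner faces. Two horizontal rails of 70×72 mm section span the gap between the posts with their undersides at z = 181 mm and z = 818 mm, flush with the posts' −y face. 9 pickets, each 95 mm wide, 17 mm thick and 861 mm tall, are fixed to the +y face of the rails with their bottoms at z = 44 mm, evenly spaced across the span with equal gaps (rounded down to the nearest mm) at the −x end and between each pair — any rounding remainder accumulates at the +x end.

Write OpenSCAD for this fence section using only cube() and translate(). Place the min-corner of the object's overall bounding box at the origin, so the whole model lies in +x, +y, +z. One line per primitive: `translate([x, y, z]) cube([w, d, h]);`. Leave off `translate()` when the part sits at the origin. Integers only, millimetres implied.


cube([70, 70, 1036]);
translate([1550, 0, 0]) cube([70, 70, 1036]);
translate([70, 0, 181]) cube([1480, 70, 72]);
translate([70, 0, 818]) cube([1480, 70, 72]);
translate([132, 70, 44]) cube([95, 17, 861]);
translate([289, 70, 44]) cube([95, 17, 861]);
translate([446, 70, 44]) cube([95, 17, 861]);
translate([603, 70, 44]) cube([95, 17, 861]);
translate([760, 70, 44]) cube([95, 17, 861]);
translate([917, 70, 44]) cube([95, 17, 861]);
translate([1074, 70, 44]) cube([95, 17, 861]);
translate([1231, 70, 44]) cube([95, 17, 861]);
translate([1388, 70, 44]) cube([95, 17, 861]);


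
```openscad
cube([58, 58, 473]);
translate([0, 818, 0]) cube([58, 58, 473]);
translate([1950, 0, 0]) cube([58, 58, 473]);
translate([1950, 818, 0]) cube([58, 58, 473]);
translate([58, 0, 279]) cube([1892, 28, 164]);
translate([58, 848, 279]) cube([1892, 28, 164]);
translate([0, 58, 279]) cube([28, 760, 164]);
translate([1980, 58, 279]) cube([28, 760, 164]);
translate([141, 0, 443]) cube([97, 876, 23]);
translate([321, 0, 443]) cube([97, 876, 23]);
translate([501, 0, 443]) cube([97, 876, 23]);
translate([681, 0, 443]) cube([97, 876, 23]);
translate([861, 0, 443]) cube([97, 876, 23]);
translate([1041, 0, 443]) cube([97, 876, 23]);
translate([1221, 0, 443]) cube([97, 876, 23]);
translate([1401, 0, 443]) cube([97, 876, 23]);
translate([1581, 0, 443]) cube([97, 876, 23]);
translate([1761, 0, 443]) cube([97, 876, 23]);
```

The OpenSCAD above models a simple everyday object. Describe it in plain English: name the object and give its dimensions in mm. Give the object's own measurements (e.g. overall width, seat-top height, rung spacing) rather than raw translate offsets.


A bed frame 2008 mm long (x) by 876 mm wide (y). Four 58×58 mm corner posts, 473 mm tall, at the corners of the footprint. Four rails of 28 mm thickness and 164 mm height run between adjacent posts with their undersides at z = 279 mm, their outer faces flush with the outside of the frame (the two x-running rails run between the posts' inner faces; the two y-running rails run between the posts' inner faces). 10 slats, each 97 mm wide (x) and 23 mm thick, lie across the top of the two x-running rails, running the full 876 mm width of the frame in y; along x they sit between the end posts with a 83 mm gap after the −x posts and between neighbouring slats, leaving 92 mm before the +x posts.


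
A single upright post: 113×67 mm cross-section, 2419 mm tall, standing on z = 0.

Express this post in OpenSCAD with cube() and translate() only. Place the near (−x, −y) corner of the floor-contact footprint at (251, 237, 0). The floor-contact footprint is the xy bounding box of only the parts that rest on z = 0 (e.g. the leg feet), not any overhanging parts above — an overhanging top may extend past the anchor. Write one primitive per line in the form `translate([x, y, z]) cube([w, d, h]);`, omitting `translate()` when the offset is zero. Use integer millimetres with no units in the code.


translate([251, 237, 0]) cube([113, 67, 2419]);


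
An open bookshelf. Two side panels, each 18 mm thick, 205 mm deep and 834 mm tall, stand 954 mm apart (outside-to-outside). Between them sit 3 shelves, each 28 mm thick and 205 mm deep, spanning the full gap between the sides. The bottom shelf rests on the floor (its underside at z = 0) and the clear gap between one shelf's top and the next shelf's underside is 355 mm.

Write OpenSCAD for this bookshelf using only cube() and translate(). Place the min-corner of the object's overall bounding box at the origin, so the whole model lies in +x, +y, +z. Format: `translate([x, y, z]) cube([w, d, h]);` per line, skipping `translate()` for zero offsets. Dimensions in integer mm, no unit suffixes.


cube([18, 205, 834]);
translate([936, 0, 0]) cube([18, 205, 834]);
translate([18, 0, 0]) cube([918, 205, 28]);
translate([18, 0, 383]) cube([918, 205, 28]);
translate([18, 0, 766]) cube([918, 205, 28]);


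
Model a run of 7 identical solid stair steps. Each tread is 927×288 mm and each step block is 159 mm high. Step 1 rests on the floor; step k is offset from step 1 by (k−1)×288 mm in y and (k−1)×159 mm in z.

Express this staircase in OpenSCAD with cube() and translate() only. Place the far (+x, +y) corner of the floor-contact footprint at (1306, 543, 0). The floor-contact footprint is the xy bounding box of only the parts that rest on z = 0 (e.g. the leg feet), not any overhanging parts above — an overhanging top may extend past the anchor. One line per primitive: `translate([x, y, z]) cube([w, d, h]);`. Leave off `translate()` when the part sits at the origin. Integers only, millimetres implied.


translate([379, 255, 0]) cube([927, 288, 159]);
translate([379, 543, 159]) cube([927, 288, 159]);
translate([379, 831, 318]) cube([927, 288, 159]);
translate([379, 1119, 477]) cube([927, 288, 159]);
translate([379, 1407, 636]) cube([927, 288, 159]);
translate([379, 1695, 795]) cube([927, 288, 159]);
translate([379, 1983, 954]) cube([927, 288, 159]);


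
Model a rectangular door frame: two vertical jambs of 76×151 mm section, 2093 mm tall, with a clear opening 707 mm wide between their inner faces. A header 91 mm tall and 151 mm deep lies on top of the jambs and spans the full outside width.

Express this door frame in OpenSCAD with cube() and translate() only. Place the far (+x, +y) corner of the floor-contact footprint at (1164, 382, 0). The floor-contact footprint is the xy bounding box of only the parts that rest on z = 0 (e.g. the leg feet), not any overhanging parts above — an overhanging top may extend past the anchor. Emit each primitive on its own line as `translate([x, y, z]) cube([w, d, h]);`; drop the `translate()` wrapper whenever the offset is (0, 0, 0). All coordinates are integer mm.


translate([305, 231, 0]) cube([76, 151, 2093]);
translate([1088, 231, 0]) cube([76, 151, 2093]);
translate([305, 231, 2093]) cube([859, 151, 91]);


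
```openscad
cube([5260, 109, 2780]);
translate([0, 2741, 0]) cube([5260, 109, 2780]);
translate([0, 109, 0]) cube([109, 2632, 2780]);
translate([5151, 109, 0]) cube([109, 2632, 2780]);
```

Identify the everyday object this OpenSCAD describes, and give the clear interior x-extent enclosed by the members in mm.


A house (or room) frame. The interior width is 5042 mm.

Four 2780 mm walls enclosing a rectangle with no floor or roof — a room or house frame. Outside width is 5260 mm and wall thickness is 109 mm, so the interior width is 5260 − 2 × 109 = 5042 mm.


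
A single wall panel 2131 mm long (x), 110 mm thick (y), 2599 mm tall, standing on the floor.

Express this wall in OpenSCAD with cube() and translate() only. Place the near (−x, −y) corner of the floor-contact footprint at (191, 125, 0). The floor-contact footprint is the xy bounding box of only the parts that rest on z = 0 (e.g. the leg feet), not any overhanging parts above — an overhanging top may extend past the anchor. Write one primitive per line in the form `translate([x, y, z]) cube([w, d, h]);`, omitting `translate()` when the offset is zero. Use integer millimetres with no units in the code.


translate([191, 125, 0]) cube([2131, 110, 2599]);


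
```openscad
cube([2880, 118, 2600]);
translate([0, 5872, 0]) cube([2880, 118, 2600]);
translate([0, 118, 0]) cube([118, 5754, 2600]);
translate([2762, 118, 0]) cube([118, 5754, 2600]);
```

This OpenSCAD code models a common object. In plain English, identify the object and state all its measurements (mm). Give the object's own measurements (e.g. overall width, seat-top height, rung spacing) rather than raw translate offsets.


The wall frame of a small rectangular building: four walls, each 2600 mm tall and 118 mm thick, enclosing a footprint 2880 mm (x) by 5990 mm (y) outside-to-outside, with no floor or roof. The front and back walls (the −y and +y sides) span the full width; the two side walls fit between them.


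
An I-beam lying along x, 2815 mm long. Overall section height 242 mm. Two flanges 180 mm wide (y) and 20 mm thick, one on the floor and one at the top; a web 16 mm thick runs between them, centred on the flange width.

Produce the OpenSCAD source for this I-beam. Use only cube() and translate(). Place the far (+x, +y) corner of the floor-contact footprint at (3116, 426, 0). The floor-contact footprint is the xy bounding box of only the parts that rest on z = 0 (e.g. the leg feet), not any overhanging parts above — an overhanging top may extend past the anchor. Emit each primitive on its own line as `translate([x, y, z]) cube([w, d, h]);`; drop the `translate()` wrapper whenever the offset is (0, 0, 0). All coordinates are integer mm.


translate([301, 246, 0]) cube([2815, 180, 20]);
translate([301, 328, 20]) cube([2815, 16, 202]);
translate([301, 246, 222]) cube([2815, 180, 20]);


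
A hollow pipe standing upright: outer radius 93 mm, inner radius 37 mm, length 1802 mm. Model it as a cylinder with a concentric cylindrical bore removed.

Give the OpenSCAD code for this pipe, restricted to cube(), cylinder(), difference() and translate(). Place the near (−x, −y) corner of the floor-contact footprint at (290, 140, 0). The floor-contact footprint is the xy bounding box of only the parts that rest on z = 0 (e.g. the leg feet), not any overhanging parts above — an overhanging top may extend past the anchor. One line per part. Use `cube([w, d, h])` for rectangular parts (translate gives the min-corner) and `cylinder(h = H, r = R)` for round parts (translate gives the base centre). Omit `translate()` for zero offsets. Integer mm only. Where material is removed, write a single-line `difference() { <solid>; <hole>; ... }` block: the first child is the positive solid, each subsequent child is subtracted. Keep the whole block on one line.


difference() { translate([383, 233, 0]) cylinder(h = 1802, r = 93); translate([383, 233, 0]) cylinder(h = 1802, r = 37); }


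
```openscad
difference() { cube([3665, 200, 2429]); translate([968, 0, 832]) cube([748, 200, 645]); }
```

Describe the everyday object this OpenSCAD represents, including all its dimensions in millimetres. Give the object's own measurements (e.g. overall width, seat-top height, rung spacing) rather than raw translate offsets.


A wall 3665 mm long (x), 200 mm thick (y), 2429 mm tall, with a rectangular window opening cut through it. The opening is 748 mm wide and 645 mm tall; its sill is at z = 832 mm and its near (−x) edge is 968 mm from the wall's −x end. The opening passes through the full wall thickness.


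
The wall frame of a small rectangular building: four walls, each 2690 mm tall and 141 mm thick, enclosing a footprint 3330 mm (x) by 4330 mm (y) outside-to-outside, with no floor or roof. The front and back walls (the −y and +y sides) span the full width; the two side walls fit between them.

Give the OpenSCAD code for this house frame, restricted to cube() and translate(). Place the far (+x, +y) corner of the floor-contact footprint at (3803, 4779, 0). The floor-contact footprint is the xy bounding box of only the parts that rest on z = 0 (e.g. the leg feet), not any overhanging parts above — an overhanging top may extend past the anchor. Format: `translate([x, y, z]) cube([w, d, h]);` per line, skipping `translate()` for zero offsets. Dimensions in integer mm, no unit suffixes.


translate([473, 449, 0]) cube([3330, 141, 2690]);
translate([473, 4638, 0]) cube([3330, 141, 2690]);
translate([473, 590, 0]) cube([141, 4048, 2690]);
translate([3662, 590, 0]) cube([141, 4048, 2690]);


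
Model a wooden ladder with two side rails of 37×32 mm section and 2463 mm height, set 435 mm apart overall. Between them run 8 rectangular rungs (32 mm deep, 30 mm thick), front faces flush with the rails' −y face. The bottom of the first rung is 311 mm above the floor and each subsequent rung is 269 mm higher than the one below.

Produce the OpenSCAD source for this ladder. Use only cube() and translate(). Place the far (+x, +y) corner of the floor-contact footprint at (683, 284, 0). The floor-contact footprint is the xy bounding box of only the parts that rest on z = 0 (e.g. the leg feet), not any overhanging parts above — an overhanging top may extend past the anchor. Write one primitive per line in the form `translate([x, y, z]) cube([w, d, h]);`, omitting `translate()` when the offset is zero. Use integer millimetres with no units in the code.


translate([248, 252, 0]) cube([37, 32, 2463]);
translate([646, 252, 0]) cube([37, 32, 2463]);
translate([285, 252, 311]) cube([361, 32, 30]);
translate([285, 252, 580]) cube([361, 32, 30]);
translate([285, 252, 849]) cube([361, 32, 30]);
translate([285, 252, 1118]) cube([361, 32, 30]);
translate([285, 252, 1387]) cube([361, 32, 30]);
translate([285, 252, 1656]) cube([361, 32, 30]);
translate([285, 252, 1925]) cube([361, 32, 30]);
translate([285, 252, 2194]) cube([361, 32, 30]);


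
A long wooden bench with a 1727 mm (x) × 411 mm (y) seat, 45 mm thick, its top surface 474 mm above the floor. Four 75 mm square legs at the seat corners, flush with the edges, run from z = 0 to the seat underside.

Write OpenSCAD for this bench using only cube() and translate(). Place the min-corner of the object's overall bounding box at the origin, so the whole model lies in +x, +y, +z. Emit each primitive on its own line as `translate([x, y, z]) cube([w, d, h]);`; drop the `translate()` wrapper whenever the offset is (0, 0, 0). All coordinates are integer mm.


translate([0, 0, 429]) cube([1727, 411, 45]);
cube([75, 75, 429]);
translate([0, 336, 0]) cube([75, 75, 429]);
translate([1652, 0, 0]) cube([75, 75, 429]);
translate([1652, 336, 0]) cube([75, 75, 429]);


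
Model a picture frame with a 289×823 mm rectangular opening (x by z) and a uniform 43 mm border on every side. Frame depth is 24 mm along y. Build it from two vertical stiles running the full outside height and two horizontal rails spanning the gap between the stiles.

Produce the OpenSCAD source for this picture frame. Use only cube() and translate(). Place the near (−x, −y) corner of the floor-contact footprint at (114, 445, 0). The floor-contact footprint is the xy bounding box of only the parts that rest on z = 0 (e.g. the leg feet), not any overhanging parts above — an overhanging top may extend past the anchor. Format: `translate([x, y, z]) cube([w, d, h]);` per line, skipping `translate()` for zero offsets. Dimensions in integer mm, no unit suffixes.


translate([114, 445, 0]) cube([43, 24, 909]);
translate([446, 445, 0]) cube([43, 24, 909]);
translate([157, 445, 0]) cube([289, 24, 43]);
translate([157, 445, 866]) cube([289, 24, 43]);


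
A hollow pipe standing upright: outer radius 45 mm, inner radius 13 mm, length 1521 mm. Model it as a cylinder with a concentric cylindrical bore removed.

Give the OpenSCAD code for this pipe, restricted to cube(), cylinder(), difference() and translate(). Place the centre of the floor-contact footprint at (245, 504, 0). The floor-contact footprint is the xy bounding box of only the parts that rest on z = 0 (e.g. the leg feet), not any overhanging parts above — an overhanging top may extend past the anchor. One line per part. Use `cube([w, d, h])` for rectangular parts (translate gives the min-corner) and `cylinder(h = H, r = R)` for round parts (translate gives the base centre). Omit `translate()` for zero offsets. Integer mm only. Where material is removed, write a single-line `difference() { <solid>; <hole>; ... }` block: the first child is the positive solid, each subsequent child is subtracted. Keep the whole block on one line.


difference() { translate([245, 504, 0]) cylinder(h = 1521, r = 45); translate([245, 504, 0]) cylinder(h = 1521, r = 13); }


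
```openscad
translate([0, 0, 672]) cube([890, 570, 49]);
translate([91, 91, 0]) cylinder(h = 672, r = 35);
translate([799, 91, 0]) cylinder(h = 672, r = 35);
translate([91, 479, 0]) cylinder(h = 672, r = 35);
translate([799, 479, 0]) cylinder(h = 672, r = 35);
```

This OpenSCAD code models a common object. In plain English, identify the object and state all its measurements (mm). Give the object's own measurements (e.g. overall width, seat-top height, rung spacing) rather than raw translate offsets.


A table: top 890 mm (x) × 570 mm (y), 49 mm thick, upper face at z = 721 mm, on four round legs of 70 mm diameter, each leg's bounding box inset 56 mm from the nearest pair of top edges from z = 0 to the bottom of the top.


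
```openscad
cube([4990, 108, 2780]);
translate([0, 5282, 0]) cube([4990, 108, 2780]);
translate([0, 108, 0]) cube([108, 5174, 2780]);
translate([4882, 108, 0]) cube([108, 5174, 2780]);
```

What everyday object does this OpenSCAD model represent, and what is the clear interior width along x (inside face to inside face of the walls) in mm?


A house (or room) frame. The interior width is 4774 mm.

Four 2780 mm walls enclosing a rectangle with no floor or roof — a room or house frame. Outside width is 4990 mm and wall thickness is 108 mm, so the interior width is 4990 − 2 × 108 = 4774 mm.


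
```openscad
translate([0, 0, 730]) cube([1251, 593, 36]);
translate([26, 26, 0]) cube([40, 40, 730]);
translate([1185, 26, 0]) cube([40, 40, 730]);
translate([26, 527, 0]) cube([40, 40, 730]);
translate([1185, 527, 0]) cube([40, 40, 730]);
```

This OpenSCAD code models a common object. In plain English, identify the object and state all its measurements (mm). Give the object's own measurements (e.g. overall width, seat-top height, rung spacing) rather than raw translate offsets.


A rectangular dining table. The top is 1251×593×36 mm with its upper surface at z = 766 mm. It stands on four 40×40 mm square legs, each inset 26 mm from the nearest pair of top edges, running from the floor to the underside of the top.


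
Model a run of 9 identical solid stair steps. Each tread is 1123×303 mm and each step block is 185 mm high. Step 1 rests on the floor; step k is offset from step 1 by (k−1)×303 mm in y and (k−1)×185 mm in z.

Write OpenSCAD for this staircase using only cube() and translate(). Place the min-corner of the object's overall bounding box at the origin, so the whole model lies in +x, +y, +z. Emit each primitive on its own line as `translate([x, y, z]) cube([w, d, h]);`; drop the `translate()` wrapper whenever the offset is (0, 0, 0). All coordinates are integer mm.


cube([1123, 303, 185]);
translate([0, 303, 185]) cube([1123, 303, 185]);
translate([0, 606, 370]) cube([1123, 303, 185]);
translate([0, 909, 555]) cube([1123, 303, 185]);
translate([0, 1212, 740]) cube([1123, 303, 185]);
translate([0, 1515, 925]) cube([1123, 303, 185]);
translate([0, 1818, 1110]) cube([1123, 303, 185]);
translate([0, 2121, 1295]) cube([1123, 303, 185]);
translate([0, 2424, 1480]) cube([1123, 303, 185]);


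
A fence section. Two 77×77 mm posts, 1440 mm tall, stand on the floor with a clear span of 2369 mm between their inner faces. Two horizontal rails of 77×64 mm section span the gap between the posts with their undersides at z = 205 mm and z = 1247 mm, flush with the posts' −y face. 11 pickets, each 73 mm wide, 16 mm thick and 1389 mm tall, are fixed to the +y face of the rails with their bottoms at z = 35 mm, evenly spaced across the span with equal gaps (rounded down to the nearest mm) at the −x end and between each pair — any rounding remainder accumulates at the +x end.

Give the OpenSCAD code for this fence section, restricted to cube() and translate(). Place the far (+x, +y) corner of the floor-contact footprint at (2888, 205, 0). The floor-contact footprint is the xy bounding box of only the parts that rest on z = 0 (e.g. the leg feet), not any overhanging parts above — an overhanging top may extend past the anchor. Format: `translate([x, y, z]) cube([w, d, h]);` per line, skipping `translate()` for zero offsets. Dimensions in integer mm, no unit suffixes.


translate([365, 128, 0]) cube([77, 77, 1440]);
translate([2811, 128, 0]) cube([77, 77, 1440]);
translate([442, 128, 205]) cube([2369, 77, 64]);
translate([442, 128, 1247]) cube([2369, 77, 64]);
translate([572, 205, 35]) cube([73, 16, 1389]);
translate([775, 205, 35]) cube([73, 16, 1389]);
translate([978, 205, 35]) cube([73, 16, 1389]);
translate([1181, 205, 35]) cube([73, 16, 1389]);
translate([1384, 205, 35]) cube([73, 16, 1389]);
translate([1587, 205, 35]) cube([73, 16, 1389]);
translate([1790, 205, 35]) cube([73, 16, 1389]);
translate([1993, 205, 35]) cube([73, 16, 1389]);
translate([2196, 205, 35]) cube([73, 16, 1389]);
translate([2399, 205, 35]) cube([73, 16, 1389]);
translate([2602, 205, 35]) cube([73, 16, 1389]);


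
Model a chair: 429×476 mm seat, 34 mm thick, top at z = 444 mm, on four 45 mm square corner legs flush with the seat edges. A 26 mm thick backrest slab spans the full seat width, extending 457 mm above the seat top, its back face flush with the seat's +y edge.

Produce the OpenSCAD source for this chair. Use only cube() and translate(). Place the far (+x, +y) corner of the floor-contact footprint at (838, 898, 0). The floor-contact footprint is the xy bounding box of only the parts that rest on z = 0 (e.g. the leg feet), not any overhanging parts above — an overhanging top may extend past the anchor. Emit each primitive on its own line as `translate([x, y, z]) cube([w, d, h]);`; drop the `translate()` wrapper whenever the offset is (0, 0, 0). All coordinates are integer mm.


// leg_h = 444 - 34 = 410
translate([409, 422, 410]) cube([429, 476, 34]);
translate([409, 422, 0]) cube([45, 45, 410]);
translate([793, 422, 0]) cube([45, 45, 410]);
translate([409, 853, 0]) cube([45, 45, 410]);
translate([793, 853, 0]) cube([45, 45, 410]);
translate([409, 872, 444]) cube([429, 26, 457]);
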